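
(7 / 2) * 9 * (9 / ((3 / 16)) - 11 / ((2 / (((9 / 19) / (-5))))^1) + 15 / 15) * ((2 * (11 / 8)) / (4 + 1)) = 6520437 / 7600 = 857.95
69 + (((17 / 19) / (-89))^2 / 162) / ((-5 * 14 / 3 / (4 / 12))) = 69.00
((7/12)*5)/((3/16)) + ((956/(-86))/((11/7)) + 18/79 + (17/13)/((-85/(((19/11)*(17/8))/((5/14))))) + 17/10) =4481804077/437193900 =10.25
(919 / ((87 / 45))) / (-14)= -13785 / 406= -33.95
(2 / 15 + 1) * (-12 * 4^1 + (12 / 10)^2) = -6596 / 125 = -52.77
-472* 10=-4720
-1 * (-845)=845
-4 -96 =-100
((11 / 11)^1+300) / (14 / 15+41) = 4515 / 629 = 7.18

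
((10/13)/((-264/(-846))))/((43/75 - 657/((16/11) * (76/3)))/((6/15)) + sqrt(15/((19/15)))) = -20237641790400/351929601075767 - 370344960000 * sqrt(19)/351929601075767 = -0.06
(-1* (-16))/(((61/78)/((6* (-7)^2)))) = 366912/61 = 6014.95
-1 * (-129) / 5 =129 / 5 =25.80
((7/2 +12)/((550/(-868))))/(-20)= 6727/5500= 1.22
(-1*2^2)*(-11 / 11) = 4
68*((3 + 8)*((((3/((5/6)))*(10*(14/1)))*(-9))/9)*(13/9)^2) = -7079072/9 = -786563.56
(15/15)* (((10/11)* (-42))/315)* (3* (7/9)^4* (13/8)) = -31213/144342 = -0.22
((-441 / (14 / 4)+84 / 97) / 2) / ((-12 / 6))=6069 / 194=31.28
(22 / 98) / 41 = 11 / 2009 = 0.01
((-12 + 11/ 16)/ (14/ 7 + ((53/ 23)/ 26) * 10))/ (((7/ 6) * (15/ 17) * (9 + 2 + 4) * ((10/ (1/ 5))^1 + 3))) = -920023/ 192103800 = -0.00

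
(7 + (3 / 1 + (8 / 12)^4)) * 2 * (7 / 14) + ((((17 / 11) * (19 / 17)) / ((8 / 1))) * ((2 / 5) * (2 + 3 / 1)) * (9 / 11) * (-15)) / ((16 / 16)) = 192019 / 39204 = 4.90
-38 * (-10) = 380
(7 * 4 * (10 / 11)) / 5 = 56 / 11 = 5.09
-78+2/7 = -544/7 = -77.71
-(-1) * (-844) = -844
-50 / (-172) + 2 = 197 / 86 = 2.29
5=5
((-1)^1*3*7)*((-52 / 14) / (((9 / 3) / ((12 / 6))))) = 52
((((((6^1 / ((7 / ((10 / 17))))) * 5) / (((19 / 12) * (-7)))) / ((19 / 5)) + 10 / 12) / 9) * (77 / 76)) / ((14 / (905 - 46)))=13186693685 / 2468252304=5.34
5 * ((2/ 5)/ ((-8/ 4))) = -1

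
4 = 4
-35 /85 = -0.41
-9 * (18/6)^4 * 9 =-6561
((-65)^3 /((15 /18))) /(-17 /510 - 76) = 9886500 /2281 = 4334.28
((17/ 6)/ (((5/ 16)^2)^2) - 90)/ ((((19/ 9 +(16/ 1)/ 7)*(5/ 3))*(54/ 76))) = 39.77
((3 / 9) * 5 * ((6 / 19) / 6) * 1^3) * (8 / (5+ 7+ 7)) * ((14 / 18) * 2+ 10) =0.43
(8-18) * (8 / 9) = -80 / 9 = -8.89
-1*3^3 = -27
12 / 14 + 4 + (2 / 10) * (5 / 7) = 5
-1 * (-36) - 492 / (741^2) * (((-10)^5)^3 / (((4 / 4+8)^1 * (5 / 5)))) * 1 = 164000000059300748 / 1647243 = 99560295632.95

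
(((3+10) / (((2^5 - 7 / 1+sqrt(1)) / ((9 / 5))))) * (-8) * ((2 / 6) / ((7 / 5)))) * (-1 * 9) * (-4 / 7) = -432 / 49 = -8.82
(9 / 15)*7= 21 / 5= 4.20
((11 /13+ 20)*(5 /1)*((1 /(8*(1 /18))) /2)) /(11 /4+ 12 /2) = 2439 /182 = 13.40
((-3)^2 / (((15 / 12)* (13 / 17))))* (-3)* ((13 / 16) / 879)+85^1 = 497947 / 5860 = 84.97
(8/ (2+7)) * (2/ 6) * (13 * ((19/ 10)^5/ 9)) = 32189287/ 3037500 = 10.60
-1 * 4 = -4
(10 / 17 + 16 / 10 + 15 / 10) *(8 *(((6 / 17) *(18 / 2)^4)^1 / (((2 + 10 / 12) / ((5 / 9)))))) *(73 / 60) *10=800809416 / 4913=162998.05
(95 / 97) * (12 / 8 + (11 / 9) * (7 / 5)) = 5491 / 1746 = 3.14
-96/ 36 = -8/ 3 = -2.67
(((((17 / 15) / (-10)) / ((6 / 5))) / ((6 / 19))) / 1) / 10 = -323 / 10800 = -0.03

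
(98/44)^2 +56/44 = 6.23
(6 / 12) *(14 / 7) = 1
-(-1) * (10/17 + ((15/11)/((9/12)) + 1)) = 637/187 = 3.41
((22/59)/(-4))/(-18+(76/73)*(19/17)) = 13651/2465492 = 0.01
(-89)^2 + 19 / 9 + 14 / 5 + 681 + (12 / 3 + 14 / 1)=388121 / 45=8624.91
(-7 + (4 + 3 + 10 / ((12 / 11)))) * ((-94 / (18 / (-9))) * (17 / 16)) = 43945 / 96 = 457.76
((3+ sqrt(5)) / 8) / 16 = sqrt(5) / 128+ 3 / 128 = 0.04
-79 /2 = -39.50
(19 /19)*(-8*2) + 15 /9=-43 /3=-14.33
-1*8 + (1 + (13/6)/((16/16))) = -29/6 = -4.83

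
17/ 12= 1.42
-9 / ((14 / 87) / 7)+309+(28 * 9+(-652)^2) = 850547 / 2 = 425273.50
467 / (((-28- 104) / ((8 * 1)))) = -934 / 33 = -28.30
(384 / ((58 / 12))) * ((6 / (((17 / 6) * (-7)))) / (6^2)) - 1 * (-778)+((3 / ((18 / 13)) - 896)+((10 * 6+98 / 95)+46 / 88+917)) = 37305823811 / 43275540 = 862.05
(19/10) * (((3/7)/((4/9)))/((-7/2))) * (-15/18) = 171/392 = 0.44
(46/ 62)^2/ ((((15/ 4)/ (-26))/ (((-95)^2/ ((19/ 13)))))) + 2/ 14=-475610437/ 20181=-23567.24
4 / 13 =0.31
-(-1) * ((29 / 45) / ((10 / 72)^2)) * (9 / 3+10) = 54288 / 125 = 434.30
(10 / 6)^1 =5 / 3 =1.67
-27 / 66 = -0.41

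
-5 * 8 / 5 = -8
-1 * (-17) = 17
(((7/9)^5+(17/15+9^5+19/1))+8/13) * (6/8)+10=113386445869/2558790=44312.53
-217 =-217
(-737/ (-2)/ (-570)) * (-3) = 737/ 380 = 1.94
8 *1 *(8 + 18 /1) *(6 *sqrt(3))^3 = 134784 *sqrt(3) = 233452.74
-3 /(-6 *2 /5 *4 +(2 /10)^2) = 75 /239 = 0.31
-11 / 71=-0.15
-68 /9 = -7.56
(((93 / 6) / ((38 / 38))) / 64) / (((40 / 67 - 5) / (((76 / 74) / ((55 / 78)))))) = -1539057 / 19210400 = -0.08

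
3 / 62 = 0.05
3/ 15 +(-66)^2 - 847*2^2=4841/ 5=968.20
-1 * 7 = -7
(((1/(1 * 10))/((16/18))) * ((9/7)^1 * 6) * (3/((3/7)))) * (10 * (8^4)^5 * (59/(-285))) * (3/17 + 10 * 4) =-582538933059212247668.98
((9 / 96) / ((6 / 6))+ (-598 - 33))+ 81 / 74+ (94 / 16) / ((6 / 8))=-2209267 / 3552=-621.98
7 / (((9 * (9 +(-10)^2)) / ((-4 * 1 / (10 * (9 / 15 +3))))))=-7 / 8829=-0.00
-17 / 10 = -1.70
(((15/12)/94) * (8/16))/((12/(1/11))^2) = 5/13102848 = 0.00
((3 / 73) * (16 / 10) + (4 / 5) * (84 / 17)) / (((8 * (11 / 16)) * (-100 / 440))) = -99744 / 31025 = -3.21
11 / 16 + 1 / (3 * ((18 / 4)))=329 / 432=0.76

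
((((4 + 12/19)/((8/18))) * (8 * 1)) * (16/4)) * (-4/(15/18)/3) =-50688/95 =-533.56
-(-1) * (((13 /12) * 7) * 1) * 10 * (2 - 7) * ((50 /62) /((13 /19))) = -83125 /186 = -446.91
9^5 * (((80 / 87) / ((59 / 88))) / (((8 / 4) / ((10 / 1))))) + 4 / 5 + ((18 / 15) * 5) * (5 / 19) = 65820338686 / 162545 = 404936.10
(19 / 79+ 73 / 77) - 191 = -1154623 / 6083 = -189.81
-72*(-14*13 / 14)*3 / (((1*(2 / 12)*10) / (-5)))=-8424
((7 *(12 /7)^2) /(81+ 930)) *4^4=12288 /2359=5.21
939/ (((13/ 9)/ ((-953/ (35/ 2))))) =-16107606/ 455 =-35401.33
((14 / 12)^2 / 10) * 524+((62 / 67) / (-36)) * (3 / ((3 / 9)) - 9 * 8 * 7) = 253399 / 3015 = 84.05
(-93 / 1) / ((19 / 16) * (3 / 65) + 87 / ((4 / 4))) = -32240 / 30179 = -1.07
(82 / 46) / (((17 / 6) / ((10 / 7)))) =2460 / 2737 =0.90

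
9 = 9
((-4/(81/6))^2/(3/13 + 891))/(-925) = -416/3906364725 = -0.00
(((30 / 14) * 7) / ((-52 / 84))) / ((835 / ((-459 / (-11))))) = -1.21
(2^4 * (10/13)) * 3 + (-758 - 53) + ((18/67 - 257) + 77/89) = -79840159/77519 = -1029.94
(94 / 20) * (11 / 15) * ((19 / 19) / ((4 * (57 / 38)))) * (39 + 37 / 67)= 27401 / 1206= 22.72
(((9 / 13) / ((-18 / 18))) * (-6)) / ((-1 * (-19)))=54 / 247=0.22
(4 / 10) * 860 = 344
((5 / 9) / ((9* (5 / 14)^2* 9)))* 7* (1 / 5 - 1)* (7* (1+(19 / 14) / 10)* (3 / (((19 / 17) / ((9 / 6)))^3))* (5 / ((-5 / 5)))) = 89313427 / 1028850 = 86.81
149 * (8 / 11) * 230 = 274160 / 11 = 24923.64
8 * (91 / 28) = 26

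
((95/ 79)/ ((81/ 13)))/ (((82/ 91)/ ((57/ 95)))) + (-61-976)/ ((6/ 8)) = -241814219/ 174906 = -1382.54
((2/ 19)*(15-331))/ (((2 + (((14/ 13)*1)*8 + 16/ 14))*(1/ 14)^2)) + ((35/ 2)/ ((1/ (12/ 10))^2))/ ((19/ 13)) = -537.23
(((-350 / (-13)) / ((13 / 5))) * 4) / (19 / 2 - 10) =-14000 / 169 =-82.84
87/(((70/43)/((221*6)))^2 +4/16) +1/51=14425731929569/41451167031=348.02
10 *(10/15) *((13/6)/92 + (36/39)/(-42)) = 395/37674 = 0.01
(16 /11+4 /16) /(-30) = -5 /88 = -0.06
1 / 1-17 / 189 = 172 / 189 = 0.91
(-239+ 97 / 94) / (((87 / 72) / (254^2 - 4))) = -12704935.54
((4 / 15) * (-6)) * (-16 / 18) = 64 / 45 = 1.42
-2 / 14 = -1 / 7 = -0.14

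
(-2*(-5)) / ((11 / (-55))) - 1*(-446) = 396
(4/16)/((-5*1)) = -1/20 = -0.05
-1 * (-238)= 238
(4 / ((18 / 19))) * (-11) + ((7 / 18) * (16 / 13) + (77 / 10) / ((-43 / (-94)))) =-29.13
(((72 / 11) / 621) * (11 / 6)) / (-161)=-4 / 33327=-0.00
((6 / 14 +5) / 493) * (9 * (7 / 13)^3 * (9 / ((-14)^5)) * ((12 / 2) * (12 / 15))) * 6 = -13851 / 1857552515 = -0.00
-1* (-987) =987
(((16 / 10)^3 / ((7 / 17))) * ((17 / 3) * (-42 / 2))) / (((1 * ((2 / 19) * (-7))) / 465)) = 130729728 / 175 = 747027.02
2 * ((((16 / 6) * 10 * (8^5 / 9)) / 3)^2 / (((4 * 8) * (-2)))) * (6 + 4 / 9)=-12455405158400 / 59049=-210933380.05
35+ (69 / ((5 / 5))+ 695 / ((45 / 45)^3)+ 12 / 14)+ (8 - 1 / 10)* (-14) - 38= 22794 / 35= 651.26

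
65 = 65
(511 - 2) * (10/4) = 2545/2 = 1272.50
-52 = -52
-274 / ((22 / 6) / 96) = -78912 / 11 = -7173.82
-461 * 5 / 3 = -2305 / 3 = -768.33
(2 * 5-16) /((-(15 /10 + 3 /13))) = 52 /15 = 3.47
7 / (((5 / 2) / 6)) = 84 / 5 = 16.80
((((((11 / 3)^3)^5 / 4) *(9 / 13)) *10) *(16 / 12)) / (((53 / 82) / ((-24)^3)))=-1753775871447466915840 / 122054283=-14368818761136.53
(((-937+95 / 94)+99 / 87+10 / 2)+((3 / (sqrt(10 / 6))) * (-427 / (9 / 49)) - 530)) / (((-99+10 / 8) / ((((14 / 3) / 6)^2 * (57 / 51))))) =7409931410 / 733848741+77917252 * sqrt(15) / 8076105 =47.46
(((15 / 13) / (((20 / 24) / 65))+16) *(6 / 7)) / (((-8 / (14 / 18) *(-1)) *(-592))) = -53 / 3552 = -0.01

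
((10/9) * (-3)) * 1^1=-10/3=-3.33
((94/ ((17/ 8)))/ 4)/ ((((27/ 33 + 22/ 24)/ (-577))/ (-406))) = 5813445792/ 3893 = 1493307.42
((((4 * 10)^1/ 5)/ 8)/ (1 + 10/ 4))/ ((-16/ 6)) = -3/ 28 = -0.11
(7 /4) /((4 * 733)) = 7 /11728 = 0.00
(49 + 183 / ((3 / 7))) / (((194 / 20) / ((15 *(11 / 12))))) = 65450 / 97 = 674.74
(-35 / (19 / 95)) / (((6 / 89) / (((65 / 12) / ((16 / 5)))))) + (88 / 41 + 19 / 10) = -1036728791 / 236160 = -4389.94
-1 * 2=-2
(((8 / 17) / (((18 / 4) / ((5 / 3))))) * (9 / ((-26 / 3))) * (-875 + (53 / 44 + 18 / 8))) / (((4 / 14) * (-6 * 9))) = -671090 / 65637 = -10.22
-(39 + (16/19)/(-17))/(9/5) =-62905/2907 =-21.64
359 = 359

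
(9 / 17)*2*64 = 1152 / 17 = 67.76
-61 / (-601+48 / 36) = 183 / 1799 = 0.10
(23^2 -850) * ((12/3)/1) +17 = -1267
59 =59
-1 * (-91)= 91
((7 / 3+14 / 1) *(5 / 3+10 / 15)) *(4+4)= 2744 / 9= 304.89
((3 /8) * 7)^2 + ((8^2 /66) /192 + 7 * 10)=487211 /6336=76.90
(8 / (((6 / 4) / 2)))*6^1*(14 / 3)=896 / 3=298.67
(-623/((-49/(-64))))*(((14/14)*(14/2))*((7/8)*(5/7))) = -3560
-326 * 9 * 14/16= -10269/4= -2567.25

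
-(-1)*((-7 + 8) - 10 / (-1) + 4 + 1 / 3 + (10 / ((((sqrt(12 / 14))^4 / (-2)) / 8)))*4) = -7702 / 9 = -855.78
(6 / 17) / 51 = 2 / 289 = 0.01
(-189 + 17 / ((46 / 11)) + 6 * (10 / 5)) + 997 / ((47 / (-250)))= -5476.13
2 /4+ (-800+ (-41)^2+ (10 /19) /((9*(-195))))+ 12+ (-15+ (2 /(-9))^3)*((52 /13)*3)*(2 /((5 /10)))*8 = -584690285 /120042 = -4870.71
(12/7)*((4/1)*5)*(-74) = -17760/7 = -2537.14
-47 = -47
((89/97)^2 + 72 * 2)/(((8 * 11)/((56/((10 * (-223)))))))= -0.04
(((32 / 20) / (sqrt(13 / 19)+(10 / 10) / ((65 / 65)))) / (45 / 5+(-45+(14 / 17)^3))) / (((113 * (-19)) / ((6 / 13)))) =9826 / 319735195 -9826 * sqrt(247) / 6074968705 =0.00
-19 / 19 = -1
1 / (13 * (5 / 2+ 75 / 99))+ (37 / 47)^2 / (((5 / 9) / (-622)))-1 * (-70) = -3851650414 / 6174155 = -623.83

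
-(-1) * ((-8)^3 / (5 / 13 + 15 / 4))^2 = 708837376 / 46225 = 15334.50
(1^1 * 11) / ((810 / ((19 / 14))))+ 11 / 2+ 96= 101.52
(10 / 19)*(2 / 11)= 20 / 209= 0.10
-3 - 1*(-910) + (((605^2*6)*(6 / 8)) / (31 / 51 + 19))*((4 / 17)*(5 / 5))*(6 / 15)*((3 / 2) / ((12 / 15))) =1258481 / 80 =15731.01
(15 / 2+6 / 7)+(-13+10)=75 / 14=5.36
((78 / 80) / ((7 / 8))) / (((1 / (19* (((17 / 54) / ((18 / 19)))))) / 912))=6416.25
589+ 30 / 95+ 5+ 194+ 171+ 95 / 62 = 1131879 / 1178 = 960.85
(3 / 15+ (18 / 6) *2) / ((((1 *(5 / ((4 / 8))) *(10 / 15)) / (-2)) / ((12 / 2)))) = -279 / 25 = -11.16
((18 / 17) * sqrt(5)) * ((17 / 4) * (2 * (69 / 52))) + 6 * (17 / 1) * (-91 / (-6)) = 1573.70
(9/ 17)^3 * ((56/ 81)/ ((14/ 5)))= 180/ 4913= 0.04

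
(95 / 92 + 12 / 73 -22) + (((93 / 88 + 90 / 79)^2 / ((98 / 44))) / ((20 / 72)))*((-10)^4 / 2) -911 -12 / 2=17537470304215 / 461060116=38037.27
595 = 595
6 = 6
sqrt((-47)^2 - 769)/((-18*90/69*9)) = -23*sqrt(10)/405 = -0.18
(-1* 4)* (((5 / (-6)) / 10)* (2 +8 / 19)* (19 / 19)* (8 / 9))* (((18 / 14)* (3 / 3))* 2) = 736 / 399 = 1.84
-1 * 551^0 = -1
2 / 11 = 0.18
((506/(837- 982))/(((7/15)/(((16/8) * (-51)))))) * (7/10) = 77418/145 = 533.92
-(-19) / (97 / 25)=475 / 97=4.90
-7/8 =-0.88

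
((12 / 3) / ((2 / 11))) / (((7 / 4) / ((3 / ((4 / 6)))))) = 396 / 7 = 56.57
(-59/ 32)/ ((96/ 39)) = -767/ 1024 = -0.75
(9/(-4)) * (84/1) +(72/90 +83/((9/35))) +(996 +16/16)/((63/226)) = 1169002/315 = 3711.12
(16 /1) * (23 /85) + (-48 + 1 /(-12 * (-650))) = -5790703 /132600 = -43.67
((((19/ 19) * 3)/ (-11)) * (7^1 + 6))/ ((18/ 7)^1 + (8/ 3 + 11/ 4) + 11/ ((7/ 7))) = -3276/ 17545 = -0.19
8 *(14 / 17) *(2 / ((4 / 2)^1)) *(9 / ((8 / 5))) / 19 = 630 / 323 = 1.95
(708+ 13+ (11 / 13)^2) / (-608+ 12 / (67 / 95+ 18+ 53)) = -15978070 / 13456807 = -1.19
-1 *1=-1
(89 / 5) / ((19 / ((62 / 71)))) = 5518 / 6745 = 0.82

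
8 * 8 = 64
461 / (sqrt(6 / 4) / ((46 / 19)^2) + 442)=1824670778944 / 1749467037005 - 352146836 * sqrt(6) / 1749467037005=1.04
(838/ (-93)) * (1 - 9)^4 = -3432448/ 93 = -36908.04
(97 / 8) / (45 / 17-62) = -1649 / 8072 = -0.20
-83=-83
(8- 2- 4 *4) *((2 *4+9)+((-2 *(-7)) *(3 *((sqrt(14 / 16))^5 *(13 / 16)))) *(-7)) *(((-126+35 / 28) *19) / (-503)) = -805885 / 1006+4438956795 *sqrt(14) / 2060288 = 7260.44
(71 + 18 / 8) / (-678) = -293 / 2712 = -0.11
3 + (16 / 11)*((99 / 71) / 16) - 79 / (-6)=6941 / 426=16.29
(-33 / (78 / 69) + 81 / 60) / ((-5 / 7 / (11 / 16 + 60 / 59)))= 81532857 / 1227200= 66.44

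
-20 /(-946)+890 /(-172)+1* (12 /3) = -1091 /946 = -1.15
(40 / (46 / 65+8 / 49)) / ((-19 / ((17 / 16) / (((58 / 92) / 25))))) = -155666875 / 1528474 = -101.84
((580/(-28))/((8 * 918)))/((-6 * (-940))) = -29/57988224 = -0.00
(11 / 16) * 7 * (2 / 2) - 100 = -95.19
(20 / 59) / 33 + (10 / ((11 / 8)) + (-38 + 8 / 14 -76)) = -1446658 / 13629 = -106.15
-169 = -169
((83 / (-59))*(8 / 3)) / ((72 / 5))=-415 / 1593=-0.26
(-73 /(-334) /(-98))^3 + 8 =280548282228327 /35068535327168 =8.00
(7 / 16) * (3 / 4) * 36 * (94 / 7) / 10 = 1269 / 80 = 15.86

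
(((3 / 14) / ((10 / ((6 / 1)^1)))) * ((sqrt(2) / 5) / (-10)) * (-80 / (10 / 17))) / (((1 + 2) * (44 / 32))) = 816 * sqrt(2) / 9625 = 0.12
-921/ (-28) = 921/ 28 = 32.89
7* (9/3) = 21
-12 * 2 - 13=-37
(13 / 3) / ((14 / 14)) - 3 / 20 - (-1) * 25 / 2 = 1001 / 60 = 16.68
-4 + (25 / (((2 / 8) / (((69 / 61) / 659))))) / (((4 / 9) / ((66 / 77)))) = -1032422 / 281393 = -3.67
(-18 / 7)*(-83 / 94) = 2.27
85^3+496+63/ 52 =31960355/ 52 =614622.21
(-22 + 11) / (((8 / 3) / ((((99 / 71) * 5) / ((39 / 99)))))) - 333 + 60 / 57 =-56812933 / 140296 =-404.95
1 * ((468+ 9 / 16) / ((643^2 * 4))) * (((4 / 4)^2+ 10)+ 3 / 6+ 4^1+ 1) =247401 / 52921472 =0.00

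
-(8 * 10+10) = -90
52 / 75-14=-998 / 75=-13.31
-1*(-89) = 89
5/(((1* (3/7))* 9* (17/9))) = 35/51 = 0.69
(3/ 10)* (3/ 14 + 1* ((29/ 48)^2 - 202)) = -3248513/ 53760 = -60.43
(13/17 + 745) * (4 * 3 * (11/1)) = 1673496/17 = 98440.94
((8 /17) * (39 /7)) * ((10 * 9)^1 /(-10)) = -2808 /119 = -23.60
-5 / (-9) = 5 / 9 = 0.56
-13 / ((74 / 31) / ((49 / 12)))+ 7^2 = 23765 / 888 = 26.76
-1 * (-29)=29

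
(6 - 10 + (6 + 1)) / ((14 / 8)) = 12 / 7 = 1.71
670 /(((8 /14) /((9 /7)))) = 1507.50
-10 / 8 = -5 / 4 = -1.25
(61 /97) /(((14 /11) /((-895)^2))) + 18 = 537512219 /1358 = 395811.65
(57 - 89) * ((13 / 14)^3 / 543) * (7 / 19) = -8788 / 505533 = -0.02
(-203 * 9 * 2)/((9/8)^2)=-25984/9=-2887.11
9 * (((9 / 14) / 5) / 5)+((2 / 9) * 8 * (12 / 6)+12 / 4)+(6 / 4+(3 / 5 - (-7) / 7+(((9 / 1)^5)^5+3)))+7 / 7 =1130689330614667827313164047 / 1575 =717897987691852588770262.90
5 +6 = 11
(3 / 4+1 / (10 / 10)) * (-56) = -98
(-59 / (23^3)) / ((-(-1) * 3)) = -59 / 36501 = -0.00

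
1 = 1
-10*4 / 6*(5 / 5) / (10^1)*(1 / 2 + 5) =-11 / 3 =-3.67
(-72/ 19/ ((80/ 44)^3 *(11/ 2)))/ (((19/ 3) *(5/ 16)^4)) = -53526528/ 28203125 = -1.90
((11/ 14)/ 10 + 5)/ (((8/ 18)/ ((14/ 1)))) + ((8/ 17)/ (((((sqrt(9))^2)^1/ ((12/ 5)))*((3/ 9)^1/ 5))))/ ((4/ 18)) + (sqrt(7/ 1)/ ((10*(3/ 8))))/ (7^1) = 4*sqrt(7)/ 105 + 114543/ 680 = 168.55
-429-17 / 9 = -3878 / 9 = -430.89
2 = 2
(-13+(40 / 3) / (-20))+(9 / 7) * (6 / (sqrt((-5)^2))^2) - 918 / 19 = -615197 / 9975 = -61.67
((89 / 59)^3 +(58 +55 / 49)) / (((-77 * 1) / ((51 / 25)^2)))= -1637398280844 / 484309354375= -3.38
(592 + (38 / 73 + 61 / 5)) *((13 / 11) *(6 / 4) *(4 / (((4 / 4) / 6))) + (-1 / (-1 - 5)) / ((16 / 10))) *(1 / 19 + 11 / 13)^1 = 9679319251 / 417560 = 23180.67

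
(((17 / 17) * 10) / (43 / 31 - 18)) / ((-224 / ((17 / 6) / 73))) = 527 / 5052768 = 0.00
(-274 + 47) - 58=-285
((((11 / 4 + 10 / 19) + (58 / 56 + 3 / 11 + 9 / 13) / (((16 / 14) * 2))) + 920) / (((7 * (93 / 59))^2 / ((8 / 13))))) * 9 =11416179689 / 271547848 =42.04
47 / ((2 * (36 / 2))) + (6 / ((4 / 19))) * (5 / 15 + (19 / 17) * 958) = 18681865 / 612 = 30525.92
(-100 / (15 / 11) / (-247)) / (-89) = -220 / 65949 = -0.00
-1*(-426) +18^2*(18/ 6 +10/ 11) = 1692.55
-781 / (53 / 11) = -8591 / 53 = -162.09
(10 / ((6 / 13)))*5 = 325 / 3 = 108.33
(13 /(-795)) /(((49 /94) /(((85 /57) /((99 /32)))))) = -664768 /43964613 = -0.02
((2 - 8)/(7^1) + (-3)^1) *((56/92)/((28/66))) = -891/161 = -5.53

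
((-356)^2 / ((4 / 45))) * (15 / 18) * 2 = 2376300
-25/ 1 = -25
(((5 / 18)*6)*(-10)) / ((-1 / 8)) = 400 / 3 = 133.33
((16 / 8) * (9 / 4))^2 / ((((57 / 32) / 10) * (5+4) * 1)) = 240 / 19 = 12.63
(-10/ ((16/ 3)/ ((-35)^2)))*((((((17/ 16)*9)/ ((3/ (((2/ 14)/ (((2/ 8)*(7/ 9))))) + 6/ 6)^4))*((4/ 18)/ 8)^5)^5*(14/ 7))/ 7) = -1242374875/ 2540156070953616574219540311503229810350394740815429632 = -0.00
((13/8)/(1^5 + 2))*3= 13/8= 1.62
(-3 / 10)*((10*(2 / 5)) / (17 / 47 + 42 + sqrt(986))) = -561462 / 8930035 + 13254*sqrt(986) / 8930035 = -0.02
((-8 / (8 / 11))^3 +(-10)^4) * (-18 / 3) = -52014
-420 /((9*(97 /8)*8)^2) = -140 /254043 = -0.00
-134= -134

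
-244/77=-3.17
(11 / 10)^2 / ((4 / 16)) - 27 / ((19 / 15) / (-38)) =814.84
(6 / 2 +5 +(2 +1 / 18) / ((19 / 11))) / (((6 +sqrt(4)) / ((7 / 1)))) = 22001 / 2736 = 8.04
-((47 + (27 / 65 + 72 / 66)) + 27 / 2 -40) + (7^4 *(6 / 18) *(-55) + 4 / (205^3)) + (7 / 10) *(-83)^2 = -144945506550659 / 3695888625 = -39218.04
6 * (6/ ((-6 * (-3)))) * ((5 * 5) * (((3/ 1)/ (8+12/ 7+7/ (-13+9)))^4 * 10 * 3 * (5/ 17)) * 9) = 3360631680000/ 42040548497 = 79.94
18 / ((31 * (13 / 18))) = 324 / 403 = 0.80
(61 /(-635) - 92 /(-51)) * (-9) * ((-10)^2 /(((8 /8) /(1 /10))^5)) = -165927 /10795000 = -0.02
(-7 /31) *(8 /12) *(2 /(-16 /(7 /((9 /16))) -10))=196 /7347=0.03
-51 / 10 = -5.10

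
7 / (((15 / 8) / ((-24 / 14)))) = -6.40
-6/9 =-0.67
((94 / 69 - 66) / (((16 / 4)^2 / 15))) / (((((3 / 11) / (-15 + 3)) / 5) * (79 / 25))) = 7665625 / 1817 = 4218.84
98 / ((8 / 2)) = 49 / 2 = 24.50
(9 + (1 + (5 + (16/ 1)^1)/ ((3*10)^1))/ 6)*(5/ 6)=7.74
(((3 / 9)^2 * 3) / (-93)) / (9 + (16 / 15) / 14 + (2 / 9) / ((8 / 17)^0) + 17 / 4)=-140 / 529201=-0.00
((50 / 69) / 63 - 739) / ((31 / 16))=-51398128 / 134757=-381.41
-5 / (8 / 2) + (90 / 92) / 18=-55 / 46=-1.20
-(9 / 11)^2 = -0.67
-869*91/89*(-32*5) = 12652640/89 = 142164.49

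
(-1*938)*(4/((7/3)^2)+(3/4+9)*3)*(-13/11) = 5118867/154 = 33239.40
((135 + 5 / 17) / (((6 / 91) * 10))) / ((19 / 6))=20930 / 323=64.80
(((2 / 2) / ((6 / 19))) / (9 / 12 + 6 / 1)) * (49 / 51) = 1862 / 4131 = 0.45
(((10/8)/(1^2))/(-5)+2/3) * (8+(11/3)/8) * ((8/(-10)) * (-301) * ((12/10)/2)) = 61103/120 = 509.19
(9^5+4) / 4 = 59053 / 4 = 14763.25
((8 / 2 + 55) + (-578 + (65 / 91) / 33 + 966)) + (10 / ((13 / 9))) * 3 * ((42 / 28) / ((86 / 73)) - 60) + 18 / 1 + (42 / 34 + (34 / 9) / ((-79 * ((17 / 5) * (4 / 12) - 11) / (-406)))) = -745721558567 / 987161406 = -755.42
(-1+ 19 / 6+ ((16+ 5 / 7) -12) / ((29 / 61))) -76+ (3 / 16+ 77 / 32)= -1195069 / 19488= -61.32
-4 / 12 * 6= -2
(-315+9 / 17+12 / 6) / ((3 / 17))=-5312 / 3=-1770.67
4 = 4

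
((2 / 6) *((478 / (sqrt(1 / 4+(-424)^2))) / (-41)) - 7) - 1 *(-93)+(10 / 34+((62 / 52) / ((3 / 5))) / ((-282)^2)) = 9099615859 / 105448824 - 956 *sqrt(719105) / 88449915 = 86.28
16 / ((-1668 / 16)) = -64 / 417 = -0.15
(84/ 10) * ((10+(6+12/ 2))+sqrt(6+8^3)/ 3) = 14 * sqrt(518)/ 5+924/ 5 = 248.53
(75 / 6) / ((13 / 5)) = 125 / 26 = 4.81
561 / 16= 35.06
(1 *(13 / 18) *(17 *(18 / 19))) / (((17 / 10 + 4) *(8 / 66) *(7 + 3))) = 2431 / 1444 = 1.68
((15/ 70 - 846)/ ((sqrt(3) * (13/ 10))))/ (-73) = 19735 * sqrt(3)/ 6643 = 5.15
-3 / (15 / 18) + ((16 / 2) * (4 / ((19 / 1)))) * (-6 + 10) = 298 / 95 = 3.14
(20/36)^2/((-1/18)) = -50/9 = -5.56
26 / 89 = 0.29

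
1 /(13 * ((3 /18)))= 6 /13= 0.46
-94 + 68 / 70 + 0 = -3256 / 35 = -93.03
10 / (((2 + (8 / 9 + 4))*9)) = 5 / 31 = 0.16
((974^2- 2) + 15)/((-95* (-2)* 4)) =49931/40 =1248.28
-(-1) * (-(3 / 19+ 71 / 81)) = -1592 / 1539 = -1.03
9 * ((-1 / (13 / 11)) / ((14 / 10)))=-495 / 91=-5.44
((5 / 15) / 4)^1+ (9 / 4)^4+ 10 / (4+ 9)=264391 / 9984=26.48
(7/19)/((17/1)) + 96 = 31015/323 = 96.02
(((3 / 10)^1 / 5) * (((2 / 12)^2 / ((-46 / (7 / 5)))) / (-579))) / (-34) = -0.00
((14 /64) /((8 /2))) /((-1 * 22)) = -7 /2816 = -0.00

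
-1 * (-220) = 220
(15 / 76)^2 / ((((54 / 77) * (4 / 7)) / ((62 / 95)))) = 83545 / 1316928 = 0.06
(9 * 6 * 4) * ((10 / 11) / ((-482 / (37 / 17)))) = -39960 / 45067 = -0.89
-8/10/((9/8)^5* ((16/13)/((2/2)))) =-106496/295245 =-0.36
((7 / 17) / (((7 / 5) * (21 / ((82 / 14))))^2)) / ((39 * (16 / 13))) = 42025 / 123430608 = 0.00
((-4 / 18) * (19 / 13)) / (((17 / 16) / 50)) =-30400 / 1989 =-15.28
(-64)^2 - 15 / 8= 32753 / 8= 4094.12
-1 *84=-84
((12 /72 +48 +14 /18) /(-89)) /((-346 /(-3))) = -881 /184764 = -0.00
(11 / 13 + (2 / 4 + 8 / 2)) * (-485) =-67415 / 26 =-2592.88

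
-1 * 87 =-87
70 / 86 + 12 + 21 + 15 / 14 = 34.89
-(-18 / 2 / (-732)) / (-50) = 3 / 12200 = 0.00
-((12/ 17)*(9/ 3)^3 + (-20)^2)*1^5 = -7124/ 17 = -419.06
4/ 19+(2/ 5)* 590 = 4488/ 19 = 236.21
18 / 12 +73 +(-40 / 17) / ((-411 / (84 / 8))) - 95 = -95209 / 4658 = -20.44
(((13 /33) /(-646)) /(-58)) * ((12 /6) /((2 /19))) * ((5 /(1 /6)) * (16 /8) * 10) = 0.12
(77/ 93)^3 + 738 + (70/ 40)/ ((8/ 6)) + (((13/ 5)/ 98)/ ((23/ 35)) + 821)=3234264055441/ 2072023632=1560.92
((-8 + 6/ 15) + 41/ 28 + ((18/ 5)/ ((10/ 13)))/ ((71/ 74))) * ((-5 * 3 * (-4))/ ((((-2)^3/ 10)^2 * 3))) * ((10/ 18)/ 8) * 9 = -1563025/ 63616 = -24.57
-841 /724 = -1.16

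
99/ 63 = 11/ 7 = 1.57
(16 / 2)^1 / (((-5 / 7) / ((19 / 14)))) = -76 / 5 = -15.20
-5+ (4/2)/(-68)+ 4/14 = -1129/238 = -4.74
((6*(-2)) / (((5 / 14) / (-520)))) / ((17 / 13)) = 227136 / 17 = 13360.94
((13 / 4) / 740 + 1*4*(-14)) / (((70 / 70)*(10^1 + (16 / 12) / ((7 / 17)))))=-3480687 / 822880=-4.23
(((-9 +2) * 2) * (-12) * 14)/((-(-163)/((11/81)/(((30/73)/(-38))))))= -11961488/66015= -181.19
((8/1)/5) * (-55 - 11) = -528/5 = -105.60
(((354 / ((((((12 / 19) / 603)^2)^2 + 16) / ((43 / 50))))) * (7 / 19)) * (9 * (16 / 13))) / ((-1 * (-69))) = 1789394298447904029 / 1590046519367849075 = 1.13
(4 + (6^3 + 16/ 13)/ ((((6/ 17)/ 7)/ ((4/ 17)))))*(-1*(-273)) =277844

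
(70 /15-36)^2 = 8836 /9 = 981.78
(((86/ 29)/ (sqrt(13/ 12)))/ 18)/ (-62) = -43 * sqrt(39)/ 105183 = -0.00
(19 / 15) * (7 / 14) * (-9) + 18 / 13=-561 / 130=-4.32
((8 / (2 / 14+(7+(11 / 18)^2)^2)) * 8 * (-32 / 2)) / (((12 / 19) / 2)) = -2382815232 / 40056223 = -59.49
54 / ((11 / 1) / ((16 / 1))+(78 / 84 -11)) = -6048 / 1051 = -5.75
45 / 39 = 15 / 13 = 1.15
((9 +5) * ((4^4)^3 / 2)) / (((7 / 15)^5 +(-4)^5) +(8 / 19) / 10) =-1694446387200000 / 14773473167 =-114695.20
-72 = -72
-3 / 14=-0.21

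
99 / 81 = 1.22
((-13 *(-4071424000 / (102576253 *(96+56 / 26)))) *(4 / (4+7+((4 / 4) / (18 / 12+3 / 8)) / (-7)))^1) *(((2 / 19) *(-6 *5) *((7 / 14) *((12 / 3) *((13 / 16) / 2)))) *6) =-1625566924800000 / 54854363526127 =-29.63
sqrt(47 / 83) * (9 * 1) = 9 * sqrt(3901) / 83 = 6.77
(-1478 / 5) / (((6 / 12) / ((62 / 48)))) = -22909 / 30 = -763.63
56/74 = 28/37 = 0.76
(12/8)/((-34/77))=-231/68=-3.40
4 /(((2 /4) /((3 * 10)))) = 240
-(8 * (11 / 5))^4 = -59969536 / 625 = -95951.26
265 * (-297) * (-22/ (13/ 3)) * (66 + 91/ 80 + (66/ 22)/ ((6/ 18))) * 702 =85427682021/ 4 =21356920505.25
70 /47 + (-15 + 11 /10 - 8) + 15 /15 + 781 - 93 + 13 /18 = 1415594 /2115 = 669.31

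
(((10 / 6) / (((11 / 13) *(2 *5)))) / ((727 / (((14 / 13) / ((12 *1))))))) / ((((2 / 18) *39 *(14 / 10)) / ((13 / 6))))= 5 / 575784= 0.00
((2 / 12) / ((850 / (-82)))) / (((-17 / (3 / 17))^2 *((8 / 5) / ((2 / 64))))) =-0.00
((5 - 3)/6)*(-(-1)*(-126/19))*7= -294/19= -15.47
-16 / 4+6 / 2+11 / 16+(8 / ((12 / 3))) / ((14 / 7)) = 11 / 16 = 0.69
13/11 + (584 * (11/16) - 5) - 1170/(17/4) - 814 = -258663/374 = -691.61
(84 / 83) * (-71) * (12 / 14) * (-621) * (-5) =-15872760 / 83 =-191238.07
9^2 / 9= 9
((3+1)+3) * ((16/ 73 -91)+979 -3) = 452347/ 73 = 6196.53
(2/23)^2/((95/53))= 212/50255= 0.00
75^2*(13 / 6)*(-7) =-170625 / 2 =-85312.50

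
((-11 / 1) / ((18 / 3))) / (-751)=11 / 4506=0.00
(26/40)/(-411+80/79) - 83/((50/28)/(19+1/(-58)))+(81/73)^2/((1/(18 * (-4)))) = -486009949091479/500542844900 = -970.97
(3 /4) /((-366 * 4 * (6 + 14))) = -1 /39040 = -0.00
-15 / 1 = -15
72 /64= 9 /8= 1.12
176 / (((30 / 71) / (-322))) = -2011856 / 15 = -134123.73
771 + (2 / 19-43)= 13834 / 19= 728.11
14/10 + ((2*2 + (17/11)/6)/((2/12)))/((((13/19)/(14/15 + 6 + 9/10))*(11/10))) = 6306358/23595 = 267.28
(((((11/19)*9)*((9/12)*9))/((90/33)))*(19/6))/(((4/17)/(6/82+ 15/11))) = 408969/1640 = 249.37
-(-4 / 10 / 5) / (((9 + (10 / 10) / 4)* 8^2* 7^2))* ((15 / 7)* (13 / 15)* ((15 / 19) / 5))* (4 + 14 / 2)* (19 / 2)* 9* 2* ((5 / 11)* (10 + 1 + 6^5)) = 2733237 / 507640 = 5.38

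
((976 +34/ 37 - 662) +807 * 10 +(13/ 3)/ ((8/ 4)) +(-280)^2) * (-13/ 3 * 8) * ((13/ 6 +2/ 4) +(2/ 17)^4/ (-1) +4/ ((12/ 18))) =-2175558953153768/ 83437479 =-26074121.36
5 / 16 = 0.31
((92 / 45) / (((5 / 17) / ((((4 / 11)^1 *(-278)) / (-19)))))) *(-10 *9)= -3478336 / 1045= -3328.55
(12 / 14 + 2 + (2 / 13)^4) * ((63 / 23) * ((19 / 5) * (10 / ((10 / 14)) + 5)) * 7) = 12993803676 / 3284515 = 3956.08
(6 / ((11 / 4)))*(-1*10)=-240 / 11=-21.82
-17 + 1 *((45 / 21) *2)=-89 / 7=-12.71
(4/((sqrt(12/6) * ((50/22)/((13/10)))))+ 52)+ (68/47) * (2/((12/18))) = 143 * sqrt(2)/125+ 2648/47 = 57.96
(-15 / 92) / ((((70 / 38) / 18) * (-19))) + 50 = 16127 / 322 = 50.08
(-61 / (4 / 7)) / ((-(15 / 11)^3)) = 568337 / 13500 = 42.10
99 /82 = 1.21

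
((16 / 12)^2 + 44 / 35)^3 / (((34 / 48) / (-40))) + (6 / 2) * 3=-55599450299 / 35423325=-1569.57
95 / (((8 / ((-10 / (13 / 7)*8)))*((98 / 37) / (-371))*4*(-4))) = -931475 / 208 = -4478.25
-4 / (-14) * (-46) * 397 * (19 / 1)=-99136.57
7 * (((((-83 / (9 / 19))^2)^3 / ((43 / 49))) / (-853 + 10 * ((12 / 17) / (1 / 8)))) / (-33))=89687764952646569751959 / 10211468222439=8783043045.23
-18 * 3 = -54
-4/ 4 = -1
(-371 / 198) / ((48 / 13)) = -4823 / 9504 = -0.51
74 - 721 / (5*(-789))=292651 / 3945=74.18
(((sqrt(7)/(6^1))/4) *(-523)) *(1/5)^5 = -523 *sqrt(7)/75000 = -0.02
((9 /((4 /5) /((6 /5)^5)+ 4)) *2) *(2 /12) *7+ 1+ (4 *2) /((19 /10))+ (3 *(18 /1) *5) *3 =130898745 /159619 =820.07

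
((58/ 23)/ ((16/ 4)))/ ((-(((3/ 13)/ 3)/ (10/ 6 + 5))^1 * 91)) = -290/ 483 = -0.60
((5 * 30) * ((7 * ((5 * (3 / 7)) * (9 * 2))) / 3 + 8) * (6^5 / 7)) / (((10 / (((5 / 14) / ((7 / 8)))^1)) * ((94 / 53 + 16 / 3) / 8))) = 593464320 / 791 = 750270.95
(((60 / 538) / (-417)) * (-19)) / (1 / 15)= 2850 / 37391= 0.08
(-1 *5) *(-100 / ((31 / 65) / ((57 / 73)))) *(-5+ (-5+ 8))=-3705000 / 2263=-1637.21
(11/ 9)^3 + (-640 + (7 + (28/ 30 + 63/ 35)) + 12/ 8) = -4570399/ 7290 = -626.94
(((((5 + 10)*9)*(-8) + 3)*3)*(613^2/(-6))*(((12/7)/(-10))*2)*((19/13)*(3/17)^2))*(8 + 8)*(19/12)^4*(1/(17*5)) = -3735642.01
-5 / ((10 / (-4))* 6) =1 / 3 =0.33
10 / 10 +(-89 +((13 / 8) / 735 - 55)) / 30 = -670307 / 176400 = -3.80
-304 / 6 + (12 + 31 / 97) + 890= 247831 / 291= 851.65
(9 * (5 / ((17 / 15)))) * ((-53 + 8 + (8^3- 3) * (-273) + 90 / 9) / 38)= -2759400 / 19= -145231.58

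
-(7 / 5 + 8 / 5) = -3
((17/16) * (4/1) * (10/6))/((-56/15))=-425/224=-1.90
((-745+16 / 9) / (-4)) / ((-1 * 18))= -6689 / 648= -10.32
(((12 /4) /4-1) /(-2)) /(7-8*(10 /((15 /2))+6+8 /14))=-21 /9448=-0.00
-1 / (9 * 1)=-1 / 9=-0.11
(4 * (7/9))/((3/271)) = 7588/27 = 281.04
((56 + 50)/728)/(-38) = -0.00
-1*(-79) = 79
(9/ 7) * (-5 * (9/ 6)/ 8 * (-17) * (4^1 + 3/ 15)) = 1377/ 16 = 86.06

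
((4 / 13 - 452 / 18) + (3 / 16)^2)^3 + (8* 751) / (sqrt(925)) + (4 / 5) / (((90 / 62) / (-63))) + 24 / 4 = -10226434188012644419 / 671765181235200 + 6008* sqrt(37) / 185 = -15025.69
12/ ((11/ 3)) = 36/ 11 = 3.27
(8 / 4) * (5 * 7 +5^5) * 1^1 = 6320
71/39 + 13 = 578/39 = 14.82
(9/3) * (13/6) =6.50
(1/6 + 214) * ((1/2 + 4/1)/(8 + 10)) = 1285/24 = 53.54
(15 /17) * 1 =15 /17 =0.88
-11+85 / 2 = 63 / 2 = 31.50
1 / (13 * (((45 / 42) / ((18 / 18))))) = 14 / 195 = 0.07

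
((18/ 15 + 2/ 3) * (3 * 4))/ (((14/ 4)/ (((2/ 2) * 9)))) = 57.60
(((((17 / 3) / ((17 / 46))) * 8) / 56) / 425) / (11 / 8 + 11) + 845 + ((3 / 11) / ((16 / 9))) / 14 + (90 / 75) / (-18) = 3412900663 / 4039200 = 844.94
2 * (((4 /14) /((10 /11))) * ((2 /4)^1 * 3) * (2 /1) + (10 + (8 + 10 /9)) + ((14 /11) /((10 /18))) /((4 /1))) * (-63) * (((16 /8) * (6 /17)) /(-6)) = 285886 /935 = 305.76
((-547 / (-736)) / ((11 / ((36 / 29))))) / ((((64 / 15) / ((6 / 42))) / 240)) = 1107675 / 1643488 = 0.67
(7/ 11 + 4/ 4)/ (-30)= -3/ 55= -0.05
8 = 8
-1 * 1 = -1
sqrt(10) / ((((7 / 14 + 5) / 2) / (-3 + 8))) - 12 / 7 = -12 / 7 + 20 * sqrt(10) / 11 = 4.04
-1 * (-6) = 6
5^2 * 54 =1350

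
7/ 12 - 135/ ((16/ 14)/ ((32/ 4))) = -944.42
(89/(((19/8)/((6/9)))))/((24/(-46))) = -8188/171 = -47.88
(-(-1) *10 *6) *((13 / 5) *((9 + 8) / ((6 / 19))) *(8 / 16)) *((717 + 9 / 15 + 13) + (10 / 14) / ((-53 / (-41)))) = 5695053312 / 1855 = 3070109.60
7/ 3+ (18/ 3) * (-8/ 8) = -3.67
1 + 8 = 9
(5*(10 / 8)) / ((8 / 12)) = 75 / 8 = 9.38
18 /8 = 9 /4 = 2.25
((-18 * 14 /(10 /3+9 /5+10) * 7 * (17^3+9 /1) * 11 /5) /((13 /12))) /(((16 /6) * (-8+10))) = -644668794 /2951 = -218457.74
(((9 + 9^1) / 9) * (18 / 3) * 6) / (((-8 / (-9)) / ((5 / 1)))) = 405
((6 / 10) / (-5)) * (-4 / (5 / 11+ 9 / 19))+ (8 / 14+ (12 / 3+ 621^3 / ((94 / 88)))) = 178869902320666 / 797825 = 224196913.26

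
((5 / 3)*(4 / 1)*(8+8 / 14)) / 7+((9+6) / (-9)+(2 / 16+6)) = 14843 / 1176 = 12.62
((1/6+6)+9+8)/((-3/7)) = -973/18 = -54.06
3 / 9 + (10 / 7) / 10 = 10 / 21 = 0.48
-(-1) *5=5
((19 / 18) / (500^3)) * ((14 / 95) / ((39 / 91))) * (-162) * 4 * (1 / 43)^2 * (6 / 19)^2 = -1323 / 13036894531250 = -0.00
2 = 2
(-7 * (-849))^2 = 35319249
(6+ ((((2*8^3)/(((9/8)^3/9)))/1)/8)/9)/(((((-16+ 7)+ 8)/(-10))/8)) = 5592800/729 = 7671.88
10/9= 1.11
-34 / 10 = -17 / 5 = -3.40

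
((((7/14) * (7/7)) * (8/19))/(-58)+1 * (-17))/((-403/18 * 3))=56214/222053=0.25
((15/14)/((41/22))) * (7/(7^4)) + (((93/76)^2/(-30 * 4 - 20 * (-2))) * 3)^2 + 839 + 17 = 17992295478534475169/21018918192742400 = 856.00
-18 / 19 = -0.95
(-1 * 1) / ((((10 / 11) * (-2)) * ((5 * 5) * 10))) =11 / 5000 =0.00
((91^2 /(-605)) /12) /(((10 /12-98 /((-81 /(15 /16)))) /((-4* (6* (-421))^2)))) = 3804363212832 /257125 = 14795773.31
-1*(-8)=8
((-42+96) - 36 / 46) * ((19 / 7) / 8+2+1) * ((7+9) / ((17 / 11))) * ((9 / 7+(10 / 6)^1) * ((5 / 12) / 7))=2550680 / 7889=323.32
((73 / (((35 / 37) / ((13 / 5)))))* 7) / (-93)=-35113 / 2325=-15.10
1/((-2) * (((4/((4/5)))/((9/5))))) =-9/50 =-0.18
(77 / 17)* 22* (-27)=-45738 / 17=-2690.47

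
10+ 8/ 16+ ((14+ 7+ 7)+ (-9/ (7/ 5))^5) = -367762111/ 33614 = -10940.74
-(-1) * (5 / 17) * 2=10 / 17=0.59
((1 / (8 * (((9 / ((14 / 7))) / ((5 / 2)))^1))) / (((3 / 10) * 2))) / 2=25 / 432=0.06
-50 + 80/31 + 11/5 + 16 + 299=41816/155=269.78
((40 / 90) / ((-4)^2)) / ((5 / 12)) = 1 / 15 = 0.07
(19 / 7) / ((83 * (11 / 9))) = 171 / 6391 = 0.03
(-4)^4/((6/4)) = 512/3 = 170.67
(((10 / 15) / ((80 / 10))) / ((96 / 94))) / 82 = 47 / 47232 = 0.00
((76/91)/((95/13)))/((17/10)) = 0.07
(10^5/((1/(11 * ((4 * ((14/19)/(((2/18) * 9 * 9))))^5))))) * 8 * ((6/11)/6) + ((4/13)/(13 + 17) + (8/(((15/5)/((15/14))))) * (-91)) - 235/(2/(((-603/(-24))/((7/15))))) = -3802903214483475967/1064417316515280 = -3572.76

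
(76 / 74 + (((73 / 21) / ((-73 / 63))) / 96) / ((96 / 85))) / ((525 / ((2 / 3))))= 113591 / 89510400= 0.00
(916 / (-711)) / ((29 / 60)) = -18320 / 6873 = -2.67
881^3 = 683797841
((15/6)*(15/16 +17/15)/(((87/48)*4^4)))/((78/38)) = 9443/1737216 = 0.01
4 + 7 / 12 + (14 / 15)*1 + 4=571 / 60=9.52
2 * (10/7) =20/7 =2.86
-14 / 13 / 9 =-14 / 117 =-0.12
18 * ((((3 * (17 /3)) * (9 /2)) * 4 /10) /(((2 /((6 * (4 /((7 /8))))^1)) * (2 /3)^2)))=594864 /35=16996.11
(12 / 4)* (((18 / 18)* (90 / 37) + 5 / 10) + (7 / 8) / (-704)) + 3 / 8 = 1910583 / 208384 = 9.17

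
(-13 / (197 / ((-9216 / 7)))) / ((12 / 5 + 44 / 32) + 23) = 532480 / 164101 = 3.24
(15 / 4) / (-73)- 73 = -21331 / 292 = -73.05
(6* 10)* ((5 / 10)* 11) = 330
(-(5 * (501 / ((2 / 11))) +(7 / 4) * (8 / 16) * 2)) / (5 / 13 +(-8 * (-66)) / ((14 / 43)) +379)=-5015647 / 728400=-6.89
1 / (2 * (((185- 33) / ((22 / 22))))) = 1 / 304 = 0.00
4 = 4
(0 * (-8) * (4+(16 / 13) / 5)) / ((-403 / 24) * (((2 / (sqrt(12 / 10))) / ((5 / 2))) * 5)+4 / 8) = 0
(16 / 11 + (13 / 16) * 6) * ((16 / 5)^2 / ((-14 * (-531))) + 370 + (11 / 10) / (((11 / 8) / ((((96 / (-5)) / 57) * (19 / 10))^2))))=1197996563053 / 511087500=2344.01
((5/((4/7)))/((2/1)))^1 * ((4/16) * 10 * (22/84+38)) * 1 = 40175/96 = 418.49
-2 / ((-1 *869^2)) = 2 / 755161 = 0.00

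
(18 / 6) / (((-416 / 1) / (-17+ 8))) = 27 / 416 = 0.06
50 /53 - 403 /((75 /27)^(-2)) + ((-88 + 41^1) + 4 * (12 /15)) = -67666792 /21465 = -3152.42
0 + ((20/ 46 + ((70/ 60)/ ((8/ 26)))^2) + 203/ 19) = 6417581/ 251712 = 25.50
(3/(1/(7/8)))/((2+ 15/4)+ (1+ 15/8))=7/23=0.30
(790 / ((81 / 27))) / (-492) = -395 / 738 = -0.54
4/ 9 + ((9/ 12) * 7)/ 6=95/ 72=1.32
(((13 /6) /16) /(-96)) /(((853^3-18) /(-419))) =419 /439993433088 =0.00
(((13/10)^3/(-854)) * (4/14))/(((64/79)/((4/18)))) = -173563/860832000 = -0.00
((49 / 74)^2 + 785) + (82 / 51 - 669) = 32967499 / 279276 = 118.05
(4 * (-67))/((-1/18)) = 4824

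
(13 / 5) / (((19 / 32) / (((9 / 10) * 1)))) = 1872 / 475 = 3.94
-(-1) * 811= 811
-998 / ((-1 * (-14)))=-71.29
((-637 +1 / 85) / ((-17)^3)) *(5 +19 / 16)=335016 / 417605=0.80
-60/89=-0.67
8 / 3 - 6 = -10 / 3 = -3.33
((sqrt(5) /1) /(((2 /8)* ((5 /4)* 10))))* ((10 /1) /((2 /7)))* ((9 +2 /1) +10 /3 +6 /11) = 27496* sqrt(5) /165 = 372.62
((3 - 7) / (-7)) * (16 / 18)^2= 256 / 567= 0.45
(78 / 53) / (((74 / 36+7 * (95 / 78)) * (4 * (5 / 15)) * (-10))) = -13689 / 1312280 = -0.01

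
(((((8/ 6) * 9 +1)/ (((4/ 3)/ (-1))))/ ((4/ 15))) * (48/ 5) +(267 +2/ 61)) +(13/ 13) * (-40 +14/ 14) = -7501/ 61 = -122.97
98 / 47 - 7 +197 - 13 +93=12788 / 47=272.09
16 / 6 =2.67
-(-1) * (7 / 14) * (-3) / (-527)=3 / 1054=0.00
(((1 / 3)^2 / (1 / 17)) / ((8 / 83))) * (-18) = -1411 / 4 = -352.75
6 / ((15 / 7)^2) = 1.31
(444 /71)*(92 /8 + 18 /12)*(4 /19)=23088 /1349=17.11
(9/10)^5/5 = 59049/500000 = 0.12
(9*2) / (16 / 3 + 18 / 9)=27 / 11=2.45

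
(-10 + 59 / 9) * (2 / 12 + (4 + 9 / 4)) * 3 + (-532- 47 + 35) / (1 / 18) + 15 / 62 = -11001599 / 1116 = -9858.06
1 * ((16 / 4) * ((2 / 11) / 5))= 8 / 55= 0.15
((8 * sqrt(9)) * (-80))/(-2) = 960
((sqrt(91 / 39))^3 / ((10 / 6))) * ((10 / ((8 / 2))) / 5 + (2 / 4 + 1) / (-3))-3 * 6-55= -73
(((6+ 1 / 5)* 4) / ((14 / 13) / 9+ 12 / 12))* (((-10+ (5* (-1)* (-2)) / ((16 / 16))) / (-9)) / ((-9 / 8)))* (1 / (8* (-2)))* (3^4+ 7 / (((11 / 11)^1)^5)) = 0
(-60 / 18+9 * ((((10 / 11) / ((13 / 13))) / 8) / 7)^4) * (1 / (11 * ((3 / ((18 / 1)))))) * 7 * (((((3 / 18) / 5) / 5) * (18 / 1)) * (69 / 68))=-3725659198719 / 2404066255360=-1.55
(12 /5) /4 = 3 /5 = 0.60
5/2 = 2.50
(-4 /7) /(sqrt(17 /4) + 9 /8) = -0.18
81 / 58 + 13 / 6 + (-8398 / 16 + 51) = -327337 / 696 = -470.31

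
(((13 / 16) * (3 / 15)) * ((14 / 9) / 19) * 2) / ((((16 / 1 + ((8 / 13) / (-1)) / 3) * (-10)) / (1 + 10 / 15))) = -169 / 601920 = -0.00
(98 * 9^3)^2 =5103959364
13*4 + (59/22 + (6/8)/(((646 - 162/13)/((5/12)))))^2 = 124377416038841/2101154615296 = 59.19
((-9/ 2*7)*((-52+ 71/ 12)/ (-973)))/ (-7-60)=1659/ 74504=0.02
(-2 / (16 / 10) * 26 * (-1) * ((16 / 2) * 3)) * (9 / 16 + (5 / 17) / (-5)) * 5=133575 / 68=1964.34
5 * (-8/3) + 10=-10/3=-3.33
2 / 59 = 0.03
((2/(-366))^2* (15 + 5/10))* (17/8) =0.00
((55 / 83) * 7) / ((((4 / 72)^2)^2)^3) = 445380081849077760 / 83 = 5366025082519009.16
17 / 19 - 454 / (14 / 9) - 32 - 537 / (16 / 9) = -1330053 / 2128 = -625.02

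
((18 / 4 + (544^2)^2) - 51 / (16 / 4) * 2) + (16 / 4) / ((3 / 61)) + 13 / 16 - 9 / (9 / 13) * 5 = 4203749572423 / 48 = 87578116092.15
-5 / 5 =-1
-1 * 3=-3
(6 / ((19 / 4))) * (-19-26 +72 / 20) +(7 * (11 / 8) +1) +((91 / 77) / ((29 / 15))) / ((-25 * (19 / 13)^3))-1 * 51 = -1622243735 / 17504168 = -92.68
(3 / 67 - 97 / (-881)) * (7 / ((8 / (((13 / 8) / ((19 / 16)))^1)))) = 0.19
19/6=3.17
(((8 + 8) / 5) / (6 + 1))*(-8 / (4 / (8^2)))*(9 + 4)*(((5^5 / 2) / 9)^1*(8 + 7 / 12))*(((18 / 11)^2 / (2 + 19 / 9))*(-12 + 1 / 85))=4715508096000 / 532763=8851042.76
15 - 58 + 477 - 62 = 372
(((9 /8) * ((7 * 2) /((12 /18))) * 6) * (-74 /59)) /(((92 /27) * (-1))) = 566433 /10856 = 52.18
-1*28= -28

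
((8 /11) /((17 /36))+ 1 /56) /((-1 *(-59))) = 16315 /617848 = 0.03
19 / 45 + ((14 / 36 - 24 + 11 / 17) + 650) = 960011 / 1530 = 627.46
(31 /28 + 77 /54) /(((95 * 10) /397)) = 152051 /143640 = 1.06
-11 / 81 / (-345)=11 / 27945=0.00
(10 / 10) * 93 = 93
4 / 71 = 0.06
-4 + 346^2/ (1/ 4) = 478860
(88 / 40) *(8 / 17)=88 / 85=1.04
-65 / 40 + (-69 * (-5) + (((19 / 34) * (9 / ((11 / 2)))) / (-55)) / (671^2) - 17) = 326.37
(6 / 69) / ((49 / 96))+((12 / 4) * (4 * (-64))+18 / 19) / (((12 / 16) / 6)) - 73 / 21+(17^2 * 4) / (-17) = -398778167 / 64239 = -6207.73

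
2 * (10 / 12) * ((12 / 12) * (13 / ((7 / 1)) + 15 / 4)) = 9.35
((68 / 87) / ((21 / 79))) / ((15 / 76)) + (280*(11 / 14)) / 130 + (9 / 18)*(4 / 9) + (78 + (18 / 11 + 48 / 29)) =384460396 / 3918915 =98.10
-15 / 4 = -3.75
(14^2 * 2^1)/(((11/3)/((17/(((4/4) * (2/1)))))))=9996/11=908.73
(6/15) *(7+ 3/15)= 72/25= 2.88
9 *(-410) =-3690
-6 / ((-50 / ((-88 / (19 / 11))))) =-2904 / 475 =-6.11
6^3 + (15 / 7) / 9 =4541 / 21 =216.24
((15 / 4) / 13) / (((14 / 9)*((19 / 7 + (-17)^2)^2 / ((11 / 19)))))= 10395 / 8239453664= 0.00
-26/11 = -2.36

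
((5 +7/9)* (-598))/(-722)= 15548/3249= 4.79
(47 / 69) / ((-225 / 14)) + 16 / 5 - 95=-1425853 / 15525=-91.84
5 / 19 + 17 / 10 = 373 / 190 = 1.96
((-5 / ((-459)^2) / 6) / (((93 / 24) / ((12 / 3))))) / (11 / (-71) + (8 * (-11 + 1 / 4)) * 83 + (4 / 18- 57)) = 2840 / 5004531291897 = 0.00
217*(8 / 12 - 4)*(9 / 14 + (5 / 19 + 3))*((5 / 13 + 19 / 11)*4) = -194542360 / 8151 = -23867.30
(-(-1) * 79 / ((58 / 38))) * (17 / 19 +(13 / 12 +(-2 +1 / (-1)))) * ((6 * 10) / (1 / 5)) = -460175 / 29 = -15868.10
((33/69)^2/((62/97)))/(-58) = -11737/1902284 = -0.01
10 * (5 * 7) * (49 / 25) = 686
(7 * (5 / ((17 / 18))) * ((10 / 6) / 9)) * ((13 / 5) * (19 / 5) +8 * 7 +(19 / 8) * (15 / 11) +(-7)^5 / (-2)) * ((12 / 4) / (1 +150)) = 130478327 / 112948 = 1155.21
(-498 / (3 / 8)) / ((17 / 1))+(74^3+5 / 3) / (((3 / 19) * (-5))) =-392723431 / 765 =-513363.96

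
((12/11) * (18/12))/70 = 0.02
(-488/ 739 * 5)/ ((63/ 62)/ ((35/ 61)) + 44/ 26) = -9833200/ 10314223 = -0.95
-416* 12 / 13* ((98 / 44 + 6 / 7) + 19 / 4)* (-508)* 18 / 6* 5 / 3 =588385920 / 77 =7641375.58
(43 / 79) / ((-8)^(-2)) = 2752 / 79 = 34.84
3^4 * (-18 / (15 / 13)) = -6318 / 5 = -1263.60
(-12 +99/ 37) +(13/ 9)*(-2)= -4067/ 333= -12.21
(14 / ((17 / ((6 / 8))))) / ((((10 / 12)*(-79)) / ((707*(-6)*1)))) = 267246 / 6715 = 39.80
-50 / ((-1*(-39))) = -50 / 39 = -1.28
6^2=36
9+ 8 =17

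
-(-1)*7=7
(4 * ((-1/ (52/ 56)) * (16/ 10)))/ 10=-224/ 325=-0.69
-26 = -26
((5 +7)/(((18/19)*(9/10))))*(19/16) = 1805/108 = 16.71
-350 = -350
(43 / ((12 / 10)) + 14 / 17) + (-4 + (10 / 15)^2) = 10129 / 306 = 33.10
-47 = -47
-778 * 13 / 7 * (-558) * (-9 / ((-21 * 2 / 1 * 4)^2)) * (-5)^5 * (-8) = -4409071875 / 686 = -6427218.48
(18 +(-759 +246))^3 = -121287375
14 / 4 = 7 / 2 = 3.50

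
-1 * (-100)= 100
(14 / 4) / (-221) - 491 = -217029 / 442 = -491.02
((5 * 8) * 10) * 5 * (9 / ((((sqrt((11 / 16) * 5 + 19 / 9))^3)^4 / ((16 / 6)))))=427972821516288000 / 260184053769595201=1.64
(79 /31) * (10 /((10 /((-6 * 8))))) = -3792 /31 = -122.32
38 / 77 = 0.49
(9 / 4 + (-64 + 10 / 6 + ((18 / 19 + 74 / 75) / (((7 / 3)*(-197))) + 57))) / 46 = -24268997 / 361573800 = -0.07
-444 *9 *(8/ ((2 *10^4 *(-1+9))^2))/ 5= -999/ 4000000000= -0.00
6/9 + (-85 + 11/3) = -242/3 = -80.67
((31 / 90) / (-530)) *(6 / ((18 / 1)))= -31 / 143100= -0.00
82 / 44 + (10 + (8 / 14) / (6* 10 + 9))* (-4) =-405589 / 10626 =-38.17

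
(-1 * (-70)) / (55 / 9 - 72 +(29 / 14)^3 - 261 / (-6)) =-345744 / 66683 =-5.18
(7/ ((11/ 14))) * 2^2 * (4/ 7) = 224/ 11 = 20.36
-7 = -7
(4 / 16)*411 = 411 / 4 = 102.75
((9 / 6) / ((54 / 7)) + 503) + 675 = 42415 / 36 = 1178.19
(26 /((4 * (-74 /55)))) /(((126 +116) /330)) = -975 /148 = -6.59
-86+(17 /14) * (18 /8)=-4663 /56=-83.27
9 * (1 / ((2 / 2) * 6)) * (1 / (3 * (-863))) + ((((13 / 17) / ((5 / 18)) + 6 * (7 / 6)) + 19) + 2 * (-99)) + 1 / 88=-1092460769 / 6455240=-169.24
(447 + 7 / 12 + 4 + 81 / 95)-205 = 282077 / 1140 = 247.44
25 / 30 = 5 / 6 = 0.83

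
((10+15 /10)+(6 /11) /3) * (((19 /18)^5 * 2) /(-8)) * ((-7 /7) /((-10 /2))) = -636357443 /831409920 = -0.77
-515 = -515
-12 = -12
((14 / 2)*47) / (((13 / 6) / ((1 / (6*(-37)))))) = -329 / 481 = -0.68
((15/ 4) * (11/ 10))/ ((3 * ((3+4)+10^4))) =11/ 80056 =0.00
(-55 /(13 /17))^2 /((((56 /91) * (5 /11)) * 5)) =384659 /104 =3698.64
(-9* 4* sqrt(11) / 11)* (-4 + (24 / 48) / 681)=32682* sqrt(11) / 2497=43.41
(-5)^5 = -3125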